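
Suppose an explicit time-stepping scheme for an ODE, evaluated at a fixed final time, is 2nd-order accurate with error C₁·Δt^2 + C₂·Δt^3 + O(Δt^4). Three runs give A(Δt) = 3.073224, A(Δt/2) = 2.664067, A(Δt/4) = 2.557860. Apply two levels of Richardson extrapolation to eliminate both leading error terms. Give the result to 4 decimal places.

First eliminate the Δt^2 term (factor 2^2 = 4):
  B₁ = (4·2.664067 − 3.073224)/3 = 2.527681
  B₂ = (4·2.557860 − 2.664067)/3 = 2.522458
Then eliminate the Δt^3 term (factor 2^3 = 8):
  (8·2.522458 − 2.527681)/7 = 2.521712

2.5217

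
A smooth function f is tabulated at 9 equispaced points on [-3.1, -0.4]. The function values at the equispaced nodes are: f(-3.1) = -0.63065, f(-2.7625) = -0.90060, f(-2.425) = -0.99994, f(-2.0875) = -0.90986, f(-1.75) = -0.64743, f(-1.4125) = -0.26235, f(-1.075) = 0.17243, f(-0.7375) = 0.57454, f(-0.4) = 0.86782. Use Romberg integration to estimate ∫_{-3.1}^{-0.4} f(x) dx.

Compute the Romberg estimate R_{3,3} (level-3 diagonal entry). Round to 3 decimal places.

R_{0,0} (trapezoid, 1 panel, h=2.7000): 0.32018
R_{1,0} (trapezoid, 2 panels, h=1.3500): -0.71394
R_{2,0} (trapezoid, 4 panels, h=0.6750): -0.91554
R_{3,0} (trapezoid, 8 panels, h=0.3375): -0.96344
R_{1,1} = -0.71394 + (-0.71394 − 0.32018)/3 = -1.05865
R_{2,1} = -0.91554 + (-0.91554 − (-0.71394))/3 = -0.98274
R_{3,1} = -0.96344 + (-0.96344 − (-0.91554))/3 = -0.97941
R_{2,2} = -0.98274 + (-0.98274 − (-1.05865))/15 = -0.97768
R_{3,2} = -0.97941 + (-0.97941 − (-0.98274))/15 = -0.97919
R_{3,3} = -0.97919 + (-0.97919 − (-0.97768))/63 = -0.97921

-0.979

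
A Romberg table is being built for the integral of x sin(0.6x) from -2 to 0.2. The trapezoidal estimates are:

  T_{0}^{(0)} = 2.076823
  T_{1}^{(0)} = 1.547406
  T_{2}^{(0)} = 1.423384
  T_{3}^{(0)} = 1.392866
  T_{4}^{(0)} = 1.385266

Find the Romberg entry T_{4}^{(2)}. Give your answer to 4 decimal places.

Richardson extrapolation on the trapezoidal column (denominator 4−1=3):
T_{3}^{(1)} = 1.392866 + (1.392866 − 1.423384)/3 = 1.382693
T_{4}^{(1)} = 1.385266 + (1.385266 − 1.392866)/3 = 1.382733
T_{4}^{(2)} = 1.382733 + (1.382733 − 1.382693)/15 = 1.382736

1.3827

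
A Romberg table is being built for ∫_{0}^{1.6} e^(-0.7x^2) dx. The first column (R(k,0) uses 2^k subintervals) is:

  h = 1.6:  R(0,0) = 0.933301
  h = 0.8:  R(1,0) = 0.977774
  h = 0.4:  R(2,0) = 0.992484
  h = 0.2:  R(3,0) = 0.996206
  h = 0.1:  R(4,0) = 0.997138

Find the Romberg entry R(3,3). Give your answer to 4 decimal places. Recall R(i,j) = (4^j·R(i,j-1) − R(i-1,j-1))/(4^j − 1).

R(1,1) = 0.977774 + (0.977774 − 0.933301)/3 = 0.992598
R(2,1) = (4·0.992484 − 0.977774) / 3 = 0.997387
R(3,1) = (4·0.996206 − 0.992484) / 3 = 0.997447
R(2,2) = (16·0.997387 − 0.992598) / 15 = 0.997706
R(3,2) = (16·0.997447 − 0.997387) / 15 = 0.997451
R(3,3) = (64·0.997451 − 0.997706) / 63 = 0.997447
(Column j=1 coincides with Simpson's rule on the same nodes.)

0.9974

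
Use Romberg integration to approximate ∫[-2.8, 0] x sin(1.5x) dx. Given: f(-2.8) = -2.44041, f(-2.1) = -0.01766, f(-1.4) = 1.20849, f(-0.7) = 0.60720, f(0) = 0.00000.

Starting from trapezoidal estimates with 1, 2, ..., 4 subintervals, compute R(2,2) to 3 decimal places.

R(0,0) (trapezoid, 1 panel, h=2.8000): -3.41657
R(1,0) (trapezoid, 2 panels, h=1.4000): -0.01640
R(2,0) (trapezoid, 4 panels, h=0.7000): 0.40448
R(1,1) = -0.01640 + (-0.01640 − (-3.41657))/3 = 1.11699
R(2,1) = 0.40448 + (0.40448 − (-0.01640))/3 = 0.54477
R(2,2) = 0.54477 + (0.54477 − 1.11699)/15 = 0.50662

0.507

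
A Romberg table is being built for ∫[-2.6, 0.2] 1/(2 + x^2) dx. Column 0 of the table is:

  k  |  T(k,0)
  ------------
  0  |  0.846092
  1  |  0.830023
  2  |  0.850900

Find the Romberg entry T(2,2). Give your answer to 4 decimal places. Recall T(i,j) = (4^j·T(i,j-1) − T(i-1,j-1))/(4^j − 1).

0.8601

Richardson extrapolation on the trapezoidal column (denominator 4−1=3):
T(1,1) = (4·0.830023 − 0.846092) / 3 = 0.824667
T(2,1) = (4·0.850900 − 0.830023) / 3 = 0.857859
T(2,2) = (16·0.857859 − 0.824667) / 15 = 0.860072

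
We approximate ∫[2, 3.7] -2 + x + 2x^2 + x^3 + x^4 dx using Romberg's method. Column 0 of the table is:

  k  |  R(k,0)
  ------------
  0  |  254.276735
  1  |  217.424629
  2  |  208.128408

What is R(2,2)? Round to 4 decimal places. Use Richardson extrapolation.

Richardson extrapolation on the trapezoidal column (denominator 4−1=3):
R(1,1) = (4·217.424629 − 254.276735) / 3 = 205.140594
R(2,1) = (4·208.128408 − 217.424629) / 3 = 205.029668
R(2,2) = (16·205.029668 − 205.140594) / 15 = 205.022273

205.0223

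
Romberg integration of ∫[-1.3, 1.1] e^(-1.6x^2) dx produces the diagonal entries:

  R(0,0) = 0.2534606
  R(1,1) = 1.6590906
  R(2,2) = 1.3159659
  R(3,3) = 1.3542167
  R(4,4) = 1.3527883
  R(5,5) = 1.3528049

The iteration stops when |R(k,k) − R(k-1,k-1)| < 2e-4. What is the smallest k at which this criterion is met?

k = 5

|R(1,1) − R(0,0)| = 1.4056300 ≥ 2e-4
|R(2,2) − R(1,1)| = 0.3431247 ≥ 2e-4
|R(3,3) − R(2,2)| = 0.0382508 ≥ 2e-4
|R(4,4) − R(3,3)| = 0.0014284 ≥ 2e-4
|R(5,5) − R(4,4)| = 0.0000166 < 2e-4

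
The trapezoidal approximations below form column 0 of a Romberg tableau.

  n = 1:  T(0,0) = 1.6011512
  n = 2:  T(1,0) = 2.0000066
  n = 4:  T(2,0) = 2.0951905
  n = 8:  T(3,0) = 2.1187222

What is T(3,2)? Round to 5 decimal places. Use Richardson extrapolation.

Richardson extrapolation on the trapezoidal column (denominator 4−1=3):
T(2,1) = (4·2.0951905 − 2.0000066) / 3 = 2.1269185
T(3,1) = (4·2.1187222 − 2.0951905) / 3 = 2.1265661
T(3,2) = 2.1265661 + (2.1265661 − 2.1269185)/15 = 2.1265426
(Column j=1 coincides with Simpson's rule on the same nodes.)

2.12654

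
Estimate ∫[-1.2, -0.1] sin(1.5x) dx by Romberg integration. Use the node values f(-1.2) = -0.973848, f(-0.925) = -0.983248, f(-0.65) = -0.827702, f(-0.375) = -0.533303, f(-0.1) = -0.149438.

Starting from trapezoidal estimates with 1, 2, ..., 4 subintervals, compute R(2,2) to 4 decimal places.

-0.8106

R(0,0) (trapezoid, 1 panel, h=1.1000): -0.617807
R(1,0) (trapezoid, 2 panels, h=0.5500): -0.764140
R(2,0) (trapezoid, 4 panels, h=0.2750): -0.799121
R(1,1) = -0.764140 + (-0.764140 − (-0.617807))/3 = -0.812918
R(2,1) = -0.799121 + (-0.799121 − (-0.764140))/3 = -0.810781
R(2,2) = -0.810781 + (-0.810781 − (-0.812918))/15 = -0.810639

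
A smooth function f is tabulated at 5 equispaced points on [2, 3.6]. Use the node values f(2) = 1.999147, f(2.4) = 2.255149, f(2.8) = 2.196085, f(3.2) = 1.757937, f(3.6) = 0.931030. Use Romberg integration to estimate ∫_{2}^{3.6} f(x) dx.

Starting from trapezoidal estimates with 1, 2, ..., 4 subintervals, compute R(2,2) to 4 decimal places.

3.1161

R(0,0) (trapezoid, 1 panel, h=1.6000): 2.344142
R(1,0) (trapezoid, 2 panels, h=0.8000): 2.928939
R(2,0) (trapezoid, 4 panels, h=0.4000): 3.069704
R(1,1) = 2.928939 + (2.928939 − 2.344142)/3 = 3.123871
R(2,1) = 3.069704 + (3.069704 − 2.928939)/3 = 3.116626
R(2,2) = 3.116626 + (3.116626 − 3.123871)/15 = 3.116143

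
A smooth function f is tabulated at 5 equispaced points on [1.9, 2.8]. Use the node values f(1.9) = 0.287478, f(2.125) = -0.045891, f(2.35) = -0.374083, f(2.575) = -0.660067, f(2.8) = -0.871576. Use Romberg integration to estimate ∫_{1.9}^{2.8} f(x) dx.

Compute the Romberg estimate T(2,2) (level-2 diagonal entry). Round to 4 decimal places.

-0.3117

T(0,0) (trapezoid, 1 panel, h=0.9000): -0.262844
T(1,0) (trapezoid, 2 panels, h=0.4500): -0.299759
T(2,0) (trapezoid, 4 panels, h=0.2250): -0.308720
T(1,1) = -0.299759 + (-0.299759 − (-0.262844))/3 = -0.312064
T(2,1) = -0.308720 + (-0.308720 − (-0.299759))/3 = -0.311707
T(2,2) = -0.311707 + (-0.311707 − (-0.312064))/15 = -0.311683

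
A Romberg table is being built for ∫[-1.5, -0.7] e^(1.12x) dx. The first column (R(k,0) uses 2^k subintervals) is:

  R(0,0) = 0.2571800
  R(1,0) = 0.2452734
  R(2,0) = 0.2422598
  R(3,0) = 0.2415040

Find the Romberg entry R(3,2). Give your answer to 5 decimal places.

Richardson extrapolation on the trapezoidal column (denominator 4−1=3):
R(2,1) = (4·0.2422598 − 0.2452734) / 3 = 0.2412553
R(3,1) = (4·0.2415040 − 0.2422598) / 3 = 0.2412521
R(3,2) = (16·0.2412521 − 0.2412553) / 15 = 0.2412519
(Column j=1 coincides with Simpson's rule on the same nodes.)

0.24125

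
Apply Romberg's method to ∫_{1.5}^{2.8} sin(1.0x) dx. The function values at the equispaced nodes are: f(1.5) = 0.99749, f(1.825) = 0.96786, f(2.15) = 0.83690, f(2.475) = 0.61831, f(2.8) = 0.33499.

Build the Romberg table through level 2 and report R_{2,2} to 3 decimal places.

R_{0,0} (trapezoid, 1 panel, h=1.3000): 0.86611
R_{1,0} (trapezoid, 2 panels, h=0.6500): 0.97704
R_{2,0} (trapezoid, 4 panels, h=0.3250): 1.00403
R_{1,1} = 0.97704 + (0.97704 − 0.86611)/3 = 1.01402
R_{2,1} = 1.00403 + (1.00403 − 0.97704)/3 = 1.01303
R_{2,2} = 1.01303 + (1.01303 − 1.01402)/15 = 1.01296

1.013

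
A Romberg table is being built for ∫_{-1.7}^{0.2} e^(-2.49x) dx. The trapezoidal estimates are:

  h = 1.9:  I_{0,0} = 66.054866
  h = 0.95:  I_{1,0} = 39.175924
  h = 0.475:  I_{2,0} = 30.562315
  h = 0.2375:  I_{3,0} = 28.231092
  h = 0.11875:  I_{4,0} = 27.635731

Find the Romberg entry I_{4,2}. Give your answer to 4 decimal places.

27.4362

Richardson extrapolation on the trapezoidal column (denominator 4−1=3):
I_{3,1} = 28.231092 + (28.231092 − 30.562315)/3 = 27.454018
I_{4,1} = 27.635731 + (27.635731 − 28.231092)/3 = 27.437277
I_{4,2} = (16·27.437277 − 27.454018) / 15 = 27.436161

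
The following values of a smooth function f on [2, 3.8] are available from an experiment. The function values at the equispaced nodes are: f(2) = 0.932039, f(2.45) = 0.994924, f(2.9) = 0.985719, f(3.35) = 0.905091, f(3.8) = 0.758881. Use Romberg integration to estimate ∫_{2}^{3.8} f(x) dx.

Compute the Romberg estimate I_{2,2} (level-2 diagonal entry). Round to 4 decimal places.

1.6893

I_{0,0} (trapezoid, 1 panel, h=1.8000): 1.521828
I_{1,0} (trapezoid, 2 panels, h=0.9000): 1.648061
I_{2,0} (trapezoid, 4 panels, h=0.4500): 1.679037
I_{1,1} = 1.648061 + (1.648061 − 1.521828)/3 = 1.690139
I_{2,1} = 1.679037 + (1.679037 − 1.648061)/3 = 1.689362
I_{2,2} = 1.689362 + (1.689362 − 1.690139)/15 = 1.689310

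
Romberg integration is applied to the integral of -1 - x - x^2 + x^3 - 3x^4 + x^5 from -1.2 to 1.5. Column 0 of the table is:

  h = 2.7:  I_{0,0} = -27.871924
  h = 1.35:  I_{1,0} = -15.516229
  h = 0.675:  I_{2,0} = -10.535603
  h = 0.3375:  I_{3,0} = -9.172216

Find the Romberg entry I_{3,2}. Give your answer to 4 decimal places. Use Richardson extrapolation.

-8.7072

I_{2,1} = -10.535603 + (-10.535603 − (-15.516229))/3 = -8.875394
I_{3,1} = (4·(-9.172216) − (-10.535603)) / 3 = -8.717754
I_{3,2} = -8.717754 + (-8.717754 − (-8.875394))/15 = -8.707245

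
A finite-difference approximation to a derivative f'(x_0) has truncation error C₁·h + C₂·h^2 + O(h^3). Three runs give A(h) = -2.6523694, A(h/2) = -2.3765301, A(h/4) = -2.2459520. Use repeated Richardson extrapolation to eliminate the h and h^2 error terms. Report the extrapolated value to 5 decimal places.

First eliminate the h term (factor 2^1 = 2):
  B₁ = (2·(-2.3765301) − (-2.6523694))/1 = -2.1006908
  B₂ = (2·(-2.2459520) − (-2.3765301))/1 = -2.1153739
Then eliminate the h^2 term (factor 2^2 = 4):
  (4·(-2.1153739) − (-2.1006908))/3 = -2.1202683

-2.12027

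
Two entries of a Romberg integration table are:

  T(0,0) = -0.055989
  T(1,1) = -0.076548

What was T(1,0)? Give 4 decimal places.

-0.0714

From T(1,1) = (4·T(1,0) − T(0,0))/3, solve for T(1,0):
4·T(1,0) = 3·(-0.076548) + (-0.055989) = -0.285633
T(1,0) = -0.071408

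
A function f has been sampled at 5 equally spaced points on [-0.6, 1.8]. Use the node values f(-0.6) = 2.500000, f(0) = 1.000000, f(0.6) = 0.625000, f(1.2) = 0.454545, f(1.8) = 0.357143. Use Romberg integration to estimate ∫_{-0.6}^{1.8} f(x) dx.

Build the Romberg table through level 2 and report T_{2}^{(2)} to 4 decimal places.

1.9745

T_{0}^{(0)} (trapezoid, 1 panel, h=2.4000): 3.428572
T_{1}^{(0)} (trapezoid, 2 panels, h=1.2000): 2.464286
T_{2}^{(0)} (trapezoid, 4 panels, h=0.6000): 2.104870
T_{1}^{(1)} = 2.464286 + (2.464286 − 3.428572)/3 = 2.142857
T_{2}^{(1)} = 2.104870 + (2.104870 − 2.464286)/3 = 1.985065
T_{2}^{(2)} = 1.985065 + (1.985065 − 2.142857)/15 = 1.974546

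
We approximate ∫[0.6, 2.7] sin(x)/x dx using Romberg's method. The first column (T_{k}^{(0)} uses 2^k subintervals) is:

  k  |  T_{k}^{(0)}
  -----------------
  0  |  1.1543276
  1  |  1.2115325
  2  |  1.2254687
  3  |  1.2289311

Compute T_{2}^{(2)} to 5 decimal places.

1.23008

T_{1}^{(1)} = (4·1.2115325 − 1.1543276) / 3 = 1.2306008
T_{2}^{(1)} = 1.2254687 + (1.2254687 − 1.2115325)/3 = 1.2301141
T_{2}^{(2)} = 1.2301141 + (1.2301141 − 1.2306008)/15 = 1.2300817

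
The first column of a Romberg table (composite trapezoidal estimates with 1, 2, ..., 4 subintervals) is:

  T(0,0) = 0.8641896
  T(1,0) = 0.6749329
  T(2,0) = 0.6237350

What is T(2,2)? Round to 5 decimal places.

Richardson extrapolation on the trapezoidal column (denominator 4−1=3):
T(1,1) = (4·0.6749329 − 0.8641896) / 3 = 0.6118473
T(2,1) = 0.6237350 + (0.6237350 − 0.6749329)/3 = 0.6066690
T(2,2) = 0.6066690 + (0.6066690 − 0.6118473)/15 = 0.6063238

0.60632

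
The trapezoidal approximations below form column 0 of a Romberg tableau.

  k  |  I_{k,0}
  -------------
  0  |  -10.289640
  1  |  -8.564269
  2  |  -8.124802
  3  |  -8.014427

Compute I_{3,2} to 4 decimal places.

-7.9776

Richardson extrapolation on the trapezoidal column (denominator 4−1=3):
I_{2,1} = (4·(-8.124802) − (-8.564269)) / 3 = -7.978313
I_{3,1} = (4·(-8.014427) − (-8.124802)) / 3 = -7.977635
I_{3,2} = (16·(-7.977635) − (-7.978313)) / 15 = -7.977590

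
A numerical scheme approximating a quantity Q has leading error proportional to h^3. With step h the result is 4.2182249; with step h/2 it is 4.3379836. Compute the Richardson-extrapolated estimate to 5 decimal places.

The leading error scales as h^3; refining by a factor of 2 reduces it by 2^3 = 8.
Extrapolated value = (8·A(h/2) − A(h)) / (8 − 1)
= (8·4.3379836 − 4.2182249) / 7
= 30.4856439 / 7 = 4.3550920

4.35509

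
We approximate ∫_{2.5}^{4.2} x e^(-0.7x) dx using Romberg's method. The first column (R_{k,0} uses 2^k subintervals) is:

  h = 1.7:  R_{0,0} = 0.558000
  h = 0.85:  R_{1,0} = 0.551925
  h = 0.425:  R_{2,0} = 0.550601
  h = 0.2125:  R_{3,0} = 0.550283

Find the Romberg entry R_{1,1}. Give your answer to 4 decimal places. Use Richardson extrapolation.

R_{1,1} = (4·0.551925 − 0.558000) / 3 = 0.549900

0.5499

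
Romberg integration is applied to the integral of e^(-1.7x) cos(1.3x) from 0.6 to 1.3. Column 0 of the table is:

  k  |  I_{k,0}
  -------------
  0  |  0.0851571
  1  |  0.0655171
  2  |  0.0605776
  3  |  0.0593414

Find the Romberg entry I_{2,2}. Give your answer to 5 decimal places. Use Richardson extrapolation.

0.05893

Richardson extrapolation on the trapezoidal column (denominator 4−1=3):
I_{1,1} = (4·0.0655171 − 0.0851571) / 3 = 0.0589704
I_{2,1} = 0.0605776 + (0.0605776 − 0.0655171)/3 = 0.0589311
I_{2,2} = (16·0.0589311 − 0.0589704) / 15 = 0.0589285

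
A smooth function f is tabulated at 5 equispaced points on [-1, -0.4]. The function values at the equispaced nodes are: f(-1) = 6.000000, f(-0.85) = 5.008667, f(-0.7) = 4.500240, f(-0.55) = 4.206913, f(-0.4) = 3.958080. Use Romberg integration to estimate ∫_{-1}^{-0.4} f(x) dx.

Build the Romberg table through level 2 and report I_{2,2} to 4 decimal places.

2.7907

I_{0,0} (trapezoid, 1 panel, h=0.6000): 2.987424
I_{1,0} (trapezoid, 2 panels, h=0.3000): 2.843784
I_{2,0} (trapezoid, 4 panels, h=0.1500): 2.804229
I_{1,1} = 2.843784 + (2.843784 − 2.987424)/3 = 2.795904
I_{2,1} = 2.804229 + (2.804229 − 2.843784)/3 = 2.791044
I_{2,2} = 2.791044 + (2.791044 − 2.795904)/15 = 2.790720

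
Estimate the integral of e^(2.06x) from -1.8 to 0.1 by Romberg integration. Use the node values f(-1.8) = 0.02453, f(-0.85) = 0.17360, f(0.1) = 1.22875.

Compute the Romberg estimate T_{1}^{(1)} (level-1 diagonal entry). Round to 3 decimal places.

T_{0}^{(0)} (trapezoid, 1 panel, h=1.9000): 1.19062
T_{1}^{(0)} (trapezoid, 2 panels, h=0.9500): 0.76023
T_{1}^{(1)} = 0.76023 + (0.76023 − 1.19062)/3 = 0.61677

0.617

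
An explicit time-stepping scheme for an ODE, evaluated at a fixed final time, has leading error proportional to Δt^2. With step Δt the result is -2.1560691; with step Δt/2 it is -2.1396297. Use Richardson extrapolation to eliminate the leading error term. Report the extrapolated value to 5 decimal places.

-2.13415

The leading error scales as Δt^2; refining by a factor of 2 reduces it by 2^2 = 4.
Extrapolated value = (4·A(Δt/2) − A(Δt)) / (4 − 1)
= (4·(-2.1396297) − (-2.1560691)) / 3
= -6.4024497 / 3 = -2.1341499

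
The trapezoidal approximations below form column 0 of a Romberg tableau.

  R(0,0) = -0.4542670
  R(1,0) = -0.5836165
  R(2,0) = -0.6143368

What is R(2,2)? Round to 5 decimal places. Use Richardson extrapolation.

R(1,1) = (4·(-0.5836165) − (-0.4542670)) / 3 = -0.6267330
R(2,1) = -0.6143368 + (-0.6143368 − (-0.5836165))/3 = -0.6245769
R(2,2) = -0.6245769 + (-0.6245769 − (-0.6267330))/15 = -0.6244332

-0.62443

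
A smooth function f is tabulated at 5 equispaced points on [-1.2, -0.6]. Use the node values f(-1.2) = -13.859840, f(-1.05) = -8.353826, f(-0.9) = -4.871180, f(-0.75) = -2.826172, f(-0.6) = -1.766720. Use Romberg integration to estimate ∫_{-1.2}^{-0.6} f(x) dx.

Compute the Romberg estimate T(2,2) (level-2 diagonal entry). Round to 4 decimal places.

T(0,0) (trapezoid, 1 panel, h=0.6000): -4.687968
T(1,0) (trapezoid, 2 panels, h=0.3000): -3.805338
T(2,0) (trapezoid, 4 panels, h=0.1500): -3.579669
T(1,1) = -3.805338 + (-3.805338 − (-4.687968))/3 = -3.511128
T(2,1) = -3.579669 + (-3.579669 − (-3.805338))/3 = -3.504446
T(2,2) = -3.504446 + (-3.504446 − (-3.511128))/15 = -3.504001

-3.5040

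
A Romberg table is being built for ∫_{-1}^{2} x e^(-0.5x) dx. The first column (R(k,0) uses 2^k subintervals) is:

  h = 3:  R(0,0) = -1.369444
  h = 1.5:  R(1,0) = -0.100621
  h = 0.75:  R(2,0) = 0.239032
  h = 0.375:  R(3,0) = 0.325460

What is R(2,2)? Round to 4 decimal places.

Richardson extrapolation on the trapezoidal column (denominator 4−1=3):
R(1,1) = -0.100621 + (-0.100621 − (-1.369444))/3 = 0.322320
R(2,1) = (4·0.239032 − (-0.100621)) / 3 = 0.352250
R(2,2) = 0.352250 + (0.352250 − 0.322320)/15 = 0.354245

0.3542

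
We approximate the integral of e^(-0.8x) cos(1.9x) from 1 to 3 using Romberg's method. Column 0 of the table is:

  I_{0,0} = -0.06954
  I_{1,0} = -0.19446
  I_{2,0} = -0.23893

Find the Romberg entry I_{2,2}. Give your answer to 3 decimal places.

Richardson extrapolation on the trapezoidal column (denominator 4−1=3):
I_{1,1} = (4·(-0.19446) − (-0.06954)) / 3 = -0.23610
I_{2,1} = -0.23893 + (-0.23893 − (-0.19446))/3 = -0.25375
I_{2,2} = (16·(-0.25375) − (-0.23610)) / 15 = -0.25493

-0.255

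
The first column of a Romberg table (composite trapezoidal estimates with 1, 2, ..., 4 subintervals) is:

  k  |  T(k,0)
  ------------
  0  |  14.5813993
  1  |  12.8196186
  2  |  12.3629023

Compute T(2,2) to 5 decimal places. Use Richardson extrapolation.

Richardson extrapolation on the trapezoidal column (denominator 4−1=3):
T(1,1) = (4·12.8196186 − 14.5813993) / 3 = 12.2323584
T(2,1) = 12.3629023 + (12.3629023 − 12.8196186)/3 = 12.2106635
T(2,2) = 12.2106635 + (12.2106635 − 12.2323584)/15 = 12.2092172

12.20922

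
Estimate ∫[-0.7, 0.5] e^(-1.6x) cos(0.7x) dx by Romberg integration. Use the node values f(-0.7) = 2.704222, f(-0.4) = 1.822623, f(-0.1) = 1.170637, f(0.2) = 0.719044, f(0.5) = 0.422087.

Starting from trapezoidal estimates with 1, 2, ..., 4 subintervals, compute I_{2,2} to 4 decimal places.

1.5635

I_{0,0} (trapezoid, 1 panel, h=1.2000): 1.875785
I_{1,0} (trapezoid, 2 panels, h=0.6000): 1.640275
I_{2,0} (trapezoid, 4 panels, h=0.3000): 1.582638
I_{1,1} = 1.640275 + (1.640275 − 1.875785)/3 = 1.561772
I_{2,1} = 1.582638 + (1.582638 − 1.640275)/3 = 1.563426
I_{2,2} = 1.563426 + (1.563426 − 1.561772)/15 = 1.563536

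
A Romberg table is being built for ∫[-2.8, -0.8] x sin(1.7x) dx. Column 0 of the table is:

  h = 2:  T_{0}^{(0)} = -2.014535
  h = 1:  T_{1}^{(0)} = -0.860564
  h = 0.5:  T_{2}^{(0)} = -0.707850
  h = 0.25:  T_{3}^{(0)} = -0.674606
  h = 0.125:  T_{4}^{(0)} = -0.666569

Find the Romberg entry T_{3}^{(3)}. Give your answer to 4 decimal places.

Richardson extrapolation on the trapezoidal column (denominator 4−1=3):
T_{1}^{(1)} = -0.860564 + (-0.860564 − (-2.014535))/3 = -0.475907
T_{2}^{(1)} = -0.707850 + (-0.707850 − (-0.860564))/3 = -0.656945
T_{3}^{(1)} = (4·(-0.674606) − (-0.707850)) / 3 = -0.663525
T_{2}^{(2)} = (16·(-0.656945) − (-0.475907)) / 15 = -0.669014
T_{3}^{(2)} = -0.663525 + (-0.663525 − (-0.656945))/15 = -0.663964
T_{3}^{(3)} = (64·(-0.663964) − (-0.669014)) / 63 = -0.663884

-0.6639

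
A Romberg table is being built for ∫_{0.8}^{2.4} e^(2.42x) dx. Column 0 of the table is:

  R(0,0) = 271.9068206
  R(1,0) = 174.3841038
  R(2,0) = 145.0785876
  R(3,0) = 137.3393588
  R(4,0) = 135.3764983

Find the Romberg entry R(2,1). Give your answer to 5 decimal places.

135.31008

R(2,1) = (4·145.0785876 − 174.3841038) / 3 = 135.3100822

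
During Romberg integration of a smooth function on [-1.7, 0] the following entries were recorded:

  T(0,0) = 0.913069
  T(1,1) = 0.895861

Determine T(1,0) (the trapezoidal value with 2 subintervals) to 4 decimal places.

0.9002

From T(1,1) = (4·T(1,0) − T(0,0))/3, solve for T(1,0):
4·T(1,0) = 3·0.895861 + 0.913069 = 3.600652
T(1,0) = 0.900163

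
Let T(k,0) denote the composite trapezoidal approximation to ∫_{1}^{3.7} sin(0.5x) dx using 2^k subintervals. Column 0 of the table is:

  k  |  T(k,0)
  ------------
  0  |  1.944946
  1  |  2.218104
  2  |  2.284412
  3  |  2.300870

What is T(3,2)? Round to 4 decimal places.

Richardson extrapolation on the trapezoidal column (denominator 4−1=3):
T(2,1) = 2.284412 + (2.284412 − 2.218104)/3 = 2.306515
T(3,1) = (4·2.300870 − 2.284412) / 3 = 2.306356
T(3,2) = 2.306356 + (2.306356 − 2.306515)/15 = 2.306345

2.3063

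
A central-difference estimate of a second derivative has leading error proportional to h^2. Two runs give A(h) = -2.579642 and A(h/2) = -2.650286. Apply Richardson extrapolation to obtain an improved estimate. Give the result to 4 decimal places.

Extrapolated value = (4·A(h/2) − A(h)) / (4 − 1)
= (4·(-2.650286) − (-2.579642)) / 3
= -8.021502 / 3 = -2.673834

-2.6738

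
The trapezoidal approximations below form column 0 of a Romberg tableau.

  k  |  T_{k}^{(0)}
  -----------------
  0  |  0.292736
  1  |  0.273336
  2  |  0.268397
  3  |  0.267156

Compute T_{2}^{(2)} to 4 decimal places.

T_{1}^{(1)} = 0.273336 + (0.273336 − 0.292736)/3 = 0.266869
T_{2}^{(1)} = 0.268397 + (0.268397 − 0.273336)/3 = 0.266751
T_{2}^{(2)} = 0.266751 + (0.266751 − 0.266869)/15 = 0.266743

0.2667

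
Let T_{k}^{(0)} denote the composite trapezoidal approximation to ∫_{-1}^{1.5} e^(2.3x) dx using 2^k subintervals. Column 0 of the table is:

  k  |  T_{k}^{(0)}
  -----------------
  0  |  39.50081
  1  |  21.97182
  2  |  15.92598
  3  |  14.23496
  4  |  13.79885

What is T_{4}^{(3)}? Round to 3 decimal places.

T_{2}^{(1)} = 15.92598 + (15.92598 − 21.97182)/3 = 13.91070
T_{3}^{(1)} = 14.23496 + (14.23496 − 15.92598)/3 = 13.67129
T_{4}^{(1)} = (4·13.79885 − 14.23496) / 3 = 13.65348
T_{3}^{(2)} = 13.67129 + (13.67129 − 13.91070)/15 = 13.65533
T_{4}^{(2)} = 13.65348 + (13.65348 − 13.67129)/15 = 13.65229
T_{4}^{(3)} = (64·13.65229 − 13.65533) / 63 = 13.65224

13.652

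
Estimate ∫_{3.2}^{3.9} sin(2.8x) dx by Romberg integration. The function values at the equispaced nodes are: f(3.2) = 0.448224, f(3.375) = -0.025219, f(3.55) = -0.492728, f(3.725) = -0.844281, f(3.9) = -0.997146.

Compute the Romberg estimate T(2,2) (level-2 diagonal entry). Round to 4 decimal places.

T(0,0) (trapezoid, 1 panel, h=0.7000): -0.192123
T(1,0) (trapezoid, 2 panels, h=0.3500): -0.268516
T(2,0) (trapezoid, 4 panels, h=0.1750): -0.286421
T(1,1) = -0.268516 + (-0.268516 − (-0.192123))/3 = -0.293980
T(2,1) = -0.286421 + (-0.286421 − (-0.268516))/3 = -0.292389
T(2,2) = -0.292389 + (-0.292389 − (-0.293980))/15 = -0.292283

-0.2923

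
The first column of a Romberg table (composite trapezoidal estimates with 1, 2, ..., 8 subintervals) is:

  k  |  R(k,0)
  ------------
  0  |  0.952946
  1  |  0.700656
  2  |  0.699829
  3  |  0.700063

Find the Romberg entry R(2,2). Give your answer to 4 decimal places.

0.7051

Richardson extrapolation on the trapezoidal column (denominator 4−1=3):
R(1,1) = (4·0.700656 − 0.952946) / 3 = 0.616559
R(2,1) = 0.699829 + (0.699829 − 0.700656)/3 = 0.699553
R(2,2) = (16·0.699553 − 0.616559) / 15 = 0.705086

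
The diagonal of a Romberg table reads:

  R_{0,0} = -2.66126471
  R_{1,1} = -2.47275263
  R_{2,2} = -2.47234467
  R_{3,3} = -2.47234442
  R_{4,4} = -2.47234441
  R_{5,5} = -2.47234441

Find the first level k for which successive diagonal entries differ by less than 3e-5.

|R_{1,1} − R_{0,0}| = 0.18851208 ≥ 3e-5
|R_{2,2} − R_{1,1}| = 0.00040796 ≥ 3e-5
|R_{3,3} − R_{2,2}| = 0.00000025 < 3e-5

k = 3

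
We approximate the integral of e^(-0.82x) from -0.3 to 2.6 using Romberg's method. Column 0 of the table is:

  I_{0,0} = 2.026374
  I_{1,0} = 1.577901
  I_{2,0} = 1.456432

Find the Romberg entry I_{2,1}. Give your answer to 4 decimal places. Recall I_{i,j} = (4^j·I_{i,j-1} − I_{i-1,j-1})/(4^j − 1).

1.4159

I_{2,1} = (4·1.456432 − 1.577901) / 3 = 1.415942
(Column j=1 coincides with Simpson's rule on the same nodes.)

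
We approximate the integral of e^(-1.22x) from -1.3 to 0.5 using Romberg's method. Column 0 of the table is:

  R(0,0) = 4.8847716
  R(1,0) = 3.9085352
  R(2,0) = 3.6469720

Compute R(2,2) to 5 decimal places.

3.55823

R(1,1) = 3.9085352 + (3.9085352 − 4.8847716)/3 = 3.5831231
R(2,1) = 3.6469720 + (3.6469720 − 3.9085352)/3 = 3.5597843
R(2,2) = (16·3.5597843 − 3.5831231) / 15 = 3.5582284
(Column j=1 coincides with Simpson's rule on the same nodes.)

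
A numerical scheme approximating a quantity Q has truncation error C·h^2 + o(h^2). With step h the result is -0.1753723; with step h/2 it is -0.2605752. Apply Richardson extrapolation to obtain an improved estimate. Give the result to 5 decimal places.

-0.28898

Extrapolated value = (4·A(h/2) − A(h)) / (4 − 1)
= (4·(-0.2605752) − (-0.1753723)) / 3
= -0.8669285 / 3 = -0.2889762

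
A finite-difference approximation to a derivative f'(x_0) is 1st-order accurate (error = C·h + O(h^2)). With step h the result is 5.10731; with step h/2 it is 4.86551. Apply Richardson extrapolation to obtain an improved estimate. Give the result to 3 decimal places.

Extrapolated value = (2·A(h/2) − A(h)) / (2 − 1)
= (2·4.86551 − 5.10731) / 1
= 4.62371 / 1 = 4.62371

4.624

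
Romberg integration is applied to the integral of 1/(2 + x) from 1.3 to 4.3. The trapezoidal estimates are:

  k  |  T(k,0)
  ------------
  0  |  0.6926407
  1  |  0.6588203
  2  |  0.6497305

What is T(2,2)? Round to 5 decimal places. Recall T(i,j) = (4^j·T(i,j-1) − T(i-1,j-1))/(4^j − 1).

0.64664

Richardson extrapolation on the trapezoidal column (denominator 4−1=3):
T(1,1) = 0.6588203 + (0.6588203 − 0.6926407)/3 = 0.6475468
T(2,1) = 0.6497305 + (0.6497305 − 0.6588203)/3 = 0.6467006
T(2,2) = 0.6467006 + (0.6467006 − 0.6475468)/15 = 0.6466442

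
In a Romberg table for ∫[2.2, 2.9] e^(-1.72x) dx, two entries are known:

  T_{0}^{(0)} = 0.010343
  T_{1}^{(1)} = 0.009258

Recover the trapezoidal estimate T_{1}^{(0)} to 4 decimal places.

From T_{1}^{(1)} = (4·T_{1}^{(0)} − T_{0}^{(0)})/3, solve for T_{1}^{(0)}:
4·T_{1}^{(0)} = 3·0.009258 + 0.010343 = 0.038117
T_{1}^{(0)} = 0.009529

0.0095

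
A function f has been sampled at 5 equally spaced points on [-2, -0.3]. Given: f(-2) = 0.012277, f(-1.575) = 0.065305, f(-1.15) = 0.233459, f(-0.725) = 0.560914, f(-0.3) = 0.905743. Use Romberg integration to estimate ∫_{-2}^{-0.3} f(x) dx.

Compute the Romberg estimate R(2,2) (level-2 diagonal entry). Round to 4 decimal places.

R(0,0) (trapezoid, 1 panel, h=1.7000): 0.780317
R(1,0) (trapezoid, 2 panels, h=0.8500): 0.588599
R(2,0) (trapezoid, 4 panels, h=0.4250): 0.560442
R(1,1) = 0.588599 + (0.588599 − 0.780317)/3 = 0.524693
R(2,1) = 0.560442 + (0.560442 − 0.588599)/3 = 0.551056
R(2,2) = 0.551056 + (0.551056 − 0.524693)/15 = 0.552814

0.5528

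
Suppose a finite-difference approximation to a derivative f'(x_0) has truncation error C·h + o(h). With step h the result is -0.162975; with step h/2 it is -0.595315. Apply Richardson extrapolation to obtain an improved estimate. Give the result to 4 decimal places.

-1.0277

The leading error scales as h; refining by a factor of 2 reduces it by 2^1 = 2.
Extrapolated value = (2·A(h/2) − A(h)) / (2 − 1)
= (2·(-0.595315) − (-0.162975)) / 1
= -1.027655 / 1 = -1.027655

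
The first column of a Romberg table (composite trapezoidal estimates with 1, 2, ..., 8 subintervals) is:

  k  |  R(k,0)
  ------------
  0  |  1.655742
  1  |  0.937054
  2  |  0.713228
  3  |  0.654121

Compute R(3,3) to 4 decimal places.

0.6341

Richardson extrapolation on the trapezoidal column (denominator 4−1=3):
R(1,1) = 0.937054 + (0.937054 − 1.655742)/3 = 0.697491
R(2,1) = 0.713228 + (0.713228 − 0.937054)/3 = 0.638619
R(3,1) = 0.654121 + (0.654121 − 0.713228)/3 = 0.634419
R(2,2) = 0.638619 + (0.638619 − 0.697491)/15 = 0.634694
R(3,2) = (16·0.634419 − 0.638619) / 15 = 0.634139
R(3,3) = 0.634139 + (0.634139 − 0.634694)/63 = 0.634130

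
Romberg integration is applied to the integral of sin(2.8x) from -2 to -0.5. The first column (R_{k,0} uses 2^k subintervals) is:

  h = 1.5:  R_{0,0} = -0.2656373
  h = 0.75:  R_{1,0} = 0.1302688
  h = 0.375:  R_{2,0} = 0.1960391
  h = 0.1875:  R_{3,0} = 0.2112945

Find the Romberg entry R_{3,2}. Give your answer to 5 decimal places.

Richardson extrapolation on the trapezoidal column (denominator 4−1=3):
R_{2,1} = (4·0.1960391 − 0.1302688) / 3 = 0.2179625
R_{3,1} = (4·0.2112945 − 0.1960391) / 3 = 0.2163796
R_{3,2} = (16·0.2163796 − 0.2179625) / 15 = 0.2162741
(Column j=1 coincides with Simpson's rule on the same nodes.)

0.21627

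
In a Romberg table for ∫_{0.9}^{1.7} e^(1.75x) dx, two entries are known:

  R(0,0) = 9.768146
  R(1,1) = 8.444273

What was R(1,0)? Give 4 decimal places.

From R(1,1) = (4·R(1,0) − R(0,0))/3, solve for R(1,0):
4·R(1,0) = 3·8.444273 + 9.768146 = 35.100965
R(1,0) = 8.775241

8.7752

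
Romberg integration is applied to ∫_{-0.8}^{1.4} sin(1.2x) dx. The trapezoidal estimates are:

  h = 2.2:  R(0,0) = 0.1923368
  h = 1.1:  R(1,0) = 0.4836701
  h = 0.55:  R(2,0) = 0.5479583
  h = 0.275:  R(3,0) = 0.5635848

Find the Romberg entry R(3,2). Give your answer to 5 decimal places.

0.56875

Richardson extrapolation on the trapezoidal column (denominator 4−1=3):
R(2,1) = 0.5479583 + (0.5479583 − 0.4836701)/3 = 0.5693877
R(3,1) = 0.5635848 + (0.5635848 − 0.5479583)/3 = 0.5687936
R(3,2) = (16·0.5687936 − 0.5693877) / 15 = 0.5687540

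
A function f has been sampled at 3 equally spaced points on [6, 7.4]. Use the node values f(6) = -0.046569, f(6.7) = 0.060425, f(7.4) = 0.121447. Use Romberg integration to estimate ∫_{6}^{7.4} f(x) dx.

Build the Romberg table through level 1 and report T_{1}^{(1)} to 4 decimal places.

0.0739

T_{0}^{(0)} (trapezoid, 1 panel, h=1.4000): 0.052415
T_{1}^{(0)} (trapezoid, 2 panels, h=0.7000): 0.068505
T_{1}^{(1)} = 0.068505 + (0.068505 − 0.052415)/3 = 0.073868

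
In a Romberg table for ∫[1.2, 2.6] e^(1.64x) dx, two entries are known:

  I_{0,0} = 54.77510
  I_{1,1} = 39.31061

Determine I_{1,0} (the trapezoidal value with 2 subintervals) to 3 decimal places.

43.177

From I_{1,1} = (4·I_{1,0} − I_{0,0})/3, solve for I_{1,0}:
4·I_{1,0} = 3·39.31061 + 54.77510 = 172.70693
I_{1,0} = 43.17673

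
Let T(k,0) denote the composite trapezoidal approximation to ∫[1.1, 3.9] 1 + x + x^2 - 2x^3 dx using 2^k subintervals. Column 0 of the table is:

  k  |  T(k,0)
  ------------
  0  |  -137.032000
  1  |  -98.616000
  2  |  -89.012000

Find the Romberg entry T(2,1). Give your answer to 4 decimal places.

Richardson extrapolation on the trapezoidal column (denominator 4−1=3):
T(2,1) = (4·(-89.012000) − (-98.616000)) / 3 = -85.810667

-85.8107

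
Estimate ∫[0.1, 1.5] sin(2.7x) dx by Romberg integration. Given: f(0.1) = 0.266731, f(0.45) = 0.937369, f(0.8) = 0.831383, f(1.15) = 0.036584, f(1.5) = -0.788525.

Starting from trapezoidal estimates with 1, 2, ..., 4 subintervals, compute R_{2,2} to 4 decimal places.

R_{0,0} (trapezoid, 1 panel, h=1.4000): -0.365256
R_{1,0} (trapezoid, 2 panels, h=0.7000): 0.399340
R_{2,0} (trapezoid, 4 panels, h=0.3500): 0.540554
R_{1,1} = 0.399340 + (0.399340 − (-0.365256))/3 = 0.654205
R_{2,1} = 0.540554 + (0.540554 − 0.399340)/3 = 0.587625
R_{2,2} = 0.587625 + (0.587625 − 0.654205)/15 = 0.583186

0.5832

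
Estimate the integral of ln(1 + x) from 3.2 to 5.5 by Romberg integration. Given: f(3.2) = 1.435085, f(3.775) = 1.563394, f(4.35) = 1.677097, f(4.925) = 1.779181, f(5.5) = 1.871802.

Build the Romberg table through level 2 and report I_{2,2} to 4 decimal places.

3.8394

I_{0,0} (trapezoid, 1 panel, h=2.3000): 3.802920
I_{1,0} (trapezoid, 2 panels, h=1.1500): 3.830122
I_{2,0} (trapezoid, 4 panels, h=0.5750): 3.837041
I_{1,1} = 3.830122 + (3.830122 − 3.802920)/3 = 3.839189
I_{2,1} = 3.837041 + (3.837041 − 3.830122)/3 = 3.839347
I_{2,2} = 3.839347 + (3.839347 − 3.839189)/15 = 3.839358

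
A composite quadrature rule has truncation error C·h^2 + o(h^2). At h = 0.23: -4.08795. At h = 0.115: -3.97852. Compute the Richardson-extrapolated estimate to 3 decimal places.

-3.942

The leading error scales as h^2; refining by a factor of 2 reduces it by 2^2 = 4.
Extrapolated value = (4·A(h/2) − A(h)) / (4 − 1)
= (4·(-3.97852) − (-4.08795)) / 3
= -11.82613 / 3 = -3.94204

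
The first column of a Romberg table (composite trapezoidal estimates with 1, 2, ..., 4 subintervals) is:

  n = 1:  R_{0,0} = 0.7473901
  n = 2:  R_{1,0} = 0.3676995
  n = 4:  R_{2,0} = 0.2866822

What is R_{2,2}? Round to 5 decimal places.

0.26091

Richardson extrapolation on the trapezoidal column (denominator 4−1=3):
R_{1,1} = 0.3676995 + (0.3676995 − 0.7473901)/3 = 0.2411360
R_{2,1} = 0.2866822 + (0.2866822 − 0.3676995)/3 = 0.2596764
R_{2,2} = 0.2596764 + (0.2596764 − 0.2411360)/15 = 0.2609124
(Column j=1 coincides with Simpson's rule on the same nodes.)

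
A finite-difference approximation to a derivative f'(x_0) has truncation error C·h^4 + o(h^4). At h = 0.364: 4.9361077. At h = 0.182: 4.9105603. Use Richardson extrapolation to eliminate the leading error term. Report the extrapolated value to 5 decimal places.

The leading error scales as h^4; refining by a factor of 2 reduces it by 2^4 = 16.
Extrapolated value = (16·A(h/2) − A(h)) / (16 − 1)
= (16·4.9105603 − 4.9361077) / 15
= 73.6328571 / 15 = 4.9088571

4.90886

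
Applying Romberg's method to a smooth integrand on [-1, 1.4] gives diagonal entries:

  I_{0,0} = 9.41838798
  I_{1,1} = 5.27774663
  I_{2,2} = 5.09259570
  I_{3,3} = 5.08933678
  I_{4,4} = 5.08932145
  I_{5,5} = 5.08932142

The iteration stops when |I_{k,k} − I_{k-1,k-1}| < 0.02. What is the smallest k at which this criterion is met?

|I_{1,1} − I_{0,0}| = 4.14064135 ≥ 0.02
|I_{2,2} − I_{1,1}| = 0.18515093 ≥ 0.02
|I_{3,3} − I_{2,2}| = 0.00325892 < 0.02

k = 3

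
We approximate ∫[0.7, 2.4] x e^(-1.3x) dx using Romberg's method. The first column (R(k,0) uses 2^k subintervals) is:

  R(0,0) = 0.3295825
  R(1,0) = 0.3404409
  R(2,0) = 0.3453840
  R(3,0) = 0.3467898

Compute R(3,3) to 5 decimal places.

0.34727

Richardson extrapolation on the trapezoidal column (denominator 4−1=3):
R(1,1) = (4·0.3404409 − 0.3295825) / 3 = 0.3440604
R(2,1) = (4·0.3453840 − 0.3404409) / 3 = 0.3470317
R(3,1) = (4·0.3467898 − 0.3453840) / 3 = 0.3472584
R(2,2) = 0.3470317 + (0.3470317 − 0.3440604)/15 = 0.3472298
R(3,2) = 0.3472584 + (0.3472584 − 0.3470317)/15 = 0.3472735
R(3,3) = (64·0.3472735 − 0.3472298) / 63 = 0.3472742
(Column j=1 coincides with Simpson's rule on the same nodes.)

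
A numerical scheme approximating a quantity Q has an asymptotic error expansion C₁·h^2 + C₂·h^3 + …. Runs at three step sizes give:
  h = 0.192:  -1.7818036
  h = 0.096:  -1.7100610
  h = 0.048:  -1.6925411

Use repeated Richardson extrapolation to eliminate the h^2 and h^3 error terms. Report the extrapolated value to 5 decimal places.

-1.68678

First eliminate the h^2 term (factor 2^2 = 4):
  B₁ = (4·(-1.7100610) − (-1.7818036))/3 = -1.6861468
  B₂ = (4·(-1.6925411) − (-1.7100610))/3 = -1.6867011
Then eliminate the h^3 term (factor 2^3 = 8):
  (8·(-1.6867011) − (-1.6861468))/7 = -1.6867803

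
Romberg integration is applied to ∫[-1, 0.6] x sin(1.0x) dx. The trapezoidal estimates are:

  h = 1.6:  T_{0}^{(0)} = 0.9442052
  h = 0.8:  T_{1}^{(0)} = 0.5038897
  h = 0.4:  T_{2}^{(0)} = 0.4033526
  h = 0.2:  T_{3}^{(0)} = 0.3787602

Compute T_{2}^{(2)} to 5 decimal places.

0.37069

Richardson extrapolation on the trapezoidal column (denominator 4−1=3):
T_{1}^{(1)} = 0.5038897 + (0.5038897 − 0.9442052)/3 = 0.3571179
T_{2}^{(1)} = (4·0.4033526 − 0.5038897) / 3 = 0.3698402
T_{2}^{(2)} = (16·0.3698402 − 0.3571179) / 15 = 0.3706884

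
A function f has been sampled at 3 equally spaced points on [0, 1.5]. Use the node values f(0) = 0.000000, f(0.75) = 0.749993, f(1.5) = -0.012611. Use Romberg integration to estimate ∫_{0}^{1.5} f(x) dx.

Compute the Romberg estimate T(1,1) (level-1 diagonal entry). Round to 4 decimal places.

0.7468

T(0,0) (trapezoid, 1 panel, h=1.5000): -0.009458
T(1,0) (trapezoid, 2 panels, h=0.7500): 0.557766
T(1,1) = 0.557766 + (0.557766 − (-0.009458))/3 = 0.746841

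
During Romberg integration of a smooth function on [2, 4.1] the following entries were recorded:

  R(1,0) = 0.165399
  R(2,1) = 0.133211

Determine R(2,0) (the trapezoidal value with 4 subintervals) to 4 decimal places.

From R(2,1) = (4·R(2,0) − R(1,0))/3, solve for R(2,0):
4·R(2,0) = 3·0.133211 + 0.165399 = 0.565032
R(2,0) = 0.141258

0.1413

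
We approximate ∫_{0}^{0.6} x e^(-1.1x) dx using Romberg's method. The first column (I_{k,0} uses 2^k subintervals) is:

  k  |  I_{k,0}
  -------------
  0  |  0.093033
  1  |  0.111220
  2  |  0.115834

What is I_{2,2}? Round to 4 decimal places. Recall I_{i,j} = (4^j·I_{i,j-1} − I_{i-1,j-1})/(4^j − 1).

I_{1,1} = (4·0.111220 − 0.093033) / 3 = 0.117282
I_{2,1} = 0.115834 + (0.115834 − 0.111220)/3 = 0.117372
I_{2,2} = 0.117372 + (0.117372 − 0.117282)/15 = 0.117378

0.1174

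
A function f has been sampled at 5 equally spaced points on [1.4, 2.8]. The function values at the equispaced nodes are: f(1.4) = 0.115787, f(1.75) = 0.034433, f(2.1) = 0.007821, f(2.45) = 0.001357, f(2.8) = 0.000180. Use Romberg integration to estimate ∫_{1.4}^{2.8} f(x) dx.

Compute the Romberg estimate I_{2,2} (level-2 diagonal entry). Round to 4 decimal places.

0.0319

I_{0,0} (trapezoid, 1 panel, h=1.4000): 0.081177
I_{1,0} (trapezoid, 2 panels, h=0.7000): 0.046063
I_{2,0} (trapezoid, 4 panels, h=0.3500): 0.035558
I_{1,1} = 0.046063 + (0.046063 − 0.081177)/3 = 0.034358
I_{2,1} = 0.035558 + (0.035558 − 0.046063)/3 = 0.032056
I_{2,2} = 0.032056 + (0.032056 − 0.034358)/15 = 0.031903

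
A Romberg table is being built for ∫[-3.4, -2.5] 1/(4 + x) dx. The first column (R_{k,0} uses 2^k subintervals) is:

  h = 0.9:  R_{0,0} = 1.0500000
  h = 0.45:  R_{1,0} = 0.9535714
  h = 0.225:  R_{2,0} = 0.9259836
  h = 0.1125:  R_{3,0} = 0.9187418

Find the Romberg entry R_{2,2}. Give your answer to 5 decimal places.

R_{1,1} = (4·0.9535714 − 1.0500000) / 3 = 0.9214285
R_{2,1} = (4·0.9259836 − 0.9535714) / 3 = 0.9167877
R_{2,2} = (16·0.9167877 − 0.9214285) / 15 = 0.9164783

0.91648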